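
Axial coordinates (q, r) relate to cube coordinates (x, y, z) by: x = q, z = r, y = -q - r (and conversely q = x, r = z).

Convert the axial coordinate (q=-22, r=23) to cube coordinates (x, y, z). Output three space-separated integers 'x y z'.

x = q = -22
z = r = 23
y = -x - z = -(-22) - (23) = -1

Answer: -22 -1 23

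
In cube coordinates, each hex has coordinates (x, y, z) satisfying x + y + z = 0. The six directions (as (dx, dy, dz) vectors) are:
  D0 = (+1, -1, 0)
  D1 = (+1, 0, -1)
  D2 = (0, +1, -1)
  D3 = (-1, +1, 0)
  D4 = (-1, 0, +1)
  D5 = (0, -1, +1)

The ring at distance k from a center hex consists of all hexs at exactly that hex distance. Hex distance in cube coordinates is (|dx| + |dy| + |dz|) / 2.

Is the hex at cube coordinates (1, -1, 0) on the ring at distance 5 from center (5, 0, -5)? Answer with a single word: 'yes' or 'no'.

Answer: yes

Derivation:
|px - cx| = |1 - 5| = 4
|py - cy| = |-1 - 0| = 1
|pz - cz| = |0 - (-5)| = 5
distance = (4+1+5)/2 = 10/2 = 5
radius = 5; distance == radius -> yes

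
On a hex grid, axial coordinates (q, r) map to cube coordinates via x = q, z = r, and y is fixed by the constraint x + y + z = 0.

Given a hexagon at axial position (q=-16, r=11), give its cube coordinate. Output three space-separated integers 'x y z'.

x = q = -16
z = r = 11
y = -x - z = -(-16) - (11) = 5

Answer: -16 5 11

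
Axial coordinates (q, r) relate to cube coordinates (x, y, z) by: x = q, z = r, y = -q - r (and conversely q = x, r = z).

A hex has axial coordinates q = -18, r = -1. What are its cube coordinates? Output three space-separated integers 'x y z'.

x = q = -18
z = r = -1
y = -x - z = -(-18) - (-1) = 19

Answer: -18 19 -1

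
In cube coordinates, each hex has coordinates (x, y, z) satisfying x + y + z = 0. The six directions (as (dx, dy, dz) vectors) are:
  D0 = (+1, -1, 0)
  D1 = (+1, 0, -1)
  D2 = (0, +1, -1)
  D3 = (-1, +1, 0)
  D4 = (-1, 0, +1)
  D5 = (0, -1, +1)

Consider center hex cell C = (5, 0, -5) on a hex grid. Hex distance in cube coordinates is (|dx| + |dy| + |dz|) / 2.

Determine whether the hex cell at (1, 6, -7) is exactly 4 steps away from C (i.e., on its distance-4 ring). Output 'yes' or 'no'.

|px - cx| = |1 - 5| = 4
|py - cy| = |6 - 0| = 6
|pz - cz| = |-7 - (-5)| = 2
distance = (4+6+2)/2 = 12/2 = 6
radius = 4; distance != radius -> no

Answer: no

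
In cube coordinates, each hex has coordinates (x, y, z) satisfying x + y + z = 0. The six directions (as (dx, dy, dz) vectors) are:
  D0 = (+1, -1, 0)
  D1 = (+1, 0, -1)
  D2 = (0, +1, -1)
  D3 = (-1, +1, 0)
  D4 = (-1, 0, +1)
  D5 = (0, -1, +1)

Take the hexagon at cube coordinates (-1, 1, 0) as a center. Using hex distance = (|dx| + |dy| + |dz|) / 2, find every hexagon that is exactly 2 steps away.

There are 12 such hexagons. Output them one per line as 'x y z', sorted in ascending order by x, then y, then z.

Answer: -3 1 2
-3 2 1
-3 3 0
-2 0 2
-2 3 -1
-1 -1 2
-1 3 -2
0 -1 1
0 2 -2
1 -1 0
1 0 -1
1 1 -2

Derivation:
Walk ring at distance 2 from (-1, 1, 0):
Start at center + D4*2 = (-3, 1, 2)
  hex 0: (-3, 1, 2)
  hex 1: (-2, 0, 2)
  hex 2: (-1, -1, 2)
  hex 3: (0, -1, 1)
  hex 4: (1, -1, 0)
  hex 5: (1, 0, -1)
  hex 6: (1, 1, -2)
  hex 7: (0, 2, -2)
  hex 8: (-1, 3, -2)
  hex 9: (-2, 3, -1)
  hex 10: (-3, 3, 0)
  hex 11: (-3, 2, 1)
Sorted: 12 hexes.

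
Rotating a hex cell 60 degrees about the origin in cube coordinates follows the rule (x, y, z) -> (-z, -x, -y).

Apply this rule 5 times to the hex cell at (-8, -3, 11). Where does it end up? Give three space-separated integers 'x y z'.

Start: (-8, -3, 11)
Step 1: (-8, -3, 11) -> (-(11), -(-8), -(-3)) = (-11, 8, 3)
Step 2: (-11, 8, 3) -> (-(3), -(-11), -(8)) = (-3, 11, -8)
Step 3: (-3, 11, -8) -> (-(-8), -(-3), -(11)) = (8, 3, -11)
Step 4: (8, 3, -11) -> (-(-11), -(8), -(3)) = (11, -8, -3)
Step 5: (11, -8, -3) -> (-(-3), -(11), -(-8)) = (3, -11, 8)

Answer: 3 -11 8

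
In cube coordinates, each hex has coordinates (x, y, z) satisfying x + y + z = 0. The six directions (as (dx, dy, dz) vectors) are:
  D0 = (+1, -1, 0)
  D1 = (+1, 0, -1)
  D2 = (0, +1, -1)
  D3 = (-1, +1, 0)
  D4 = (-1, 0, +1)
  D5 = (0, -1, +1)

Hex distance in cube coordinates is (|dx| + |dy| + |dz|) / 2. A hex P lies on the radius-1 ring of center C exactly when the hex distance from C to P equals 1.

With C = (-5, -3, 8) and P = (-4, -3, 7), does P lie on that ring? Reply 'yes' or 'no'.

Answer: yes

Derivation:
|px - cx| = |-4 - (-5)| = 1
|py - cy| = |-3 - (-3)| = 0
|pz - cz| = |7 - 8| = 1
distance = (1+0+1)/2 = 2/2 = 1
radius = 1; distance == radius -> yes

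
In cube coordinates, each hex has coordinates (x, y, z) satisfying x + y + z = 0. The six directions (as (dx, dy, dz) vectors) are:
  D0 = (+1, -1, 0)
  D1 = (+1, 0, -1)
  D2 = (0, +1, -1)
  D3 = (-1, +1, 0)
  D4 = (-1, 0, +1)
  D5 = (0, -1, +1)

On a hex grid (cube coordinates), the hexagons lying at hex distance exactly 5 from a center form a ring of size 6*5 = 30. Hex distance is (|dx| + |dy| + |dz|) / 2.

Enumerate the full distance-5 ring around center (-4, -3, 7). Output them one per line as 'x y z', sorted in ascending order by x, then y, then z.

Walk ring at distance 5 from (-4, -3, 7):
Start at center + D4*5 = (-9, -3, 12)
  hex 0: (-9, -3, 12)
  hex 1: (-8, -4, 12)
  hex 2: (-7, -5, 12)
  hex 3: (-6, -6, 12)
  hex 4: (-5, -7, 12)
  hex 5: (-4, -8, 12)
  hex 6: (-3, -8, 11)
  hex 7: (-2, -8, 10)
  hex 8: (-1, -8, 9)
  hex 9: (0, -8, 8)
  hex 10: (1, -8, 7)
  hex 11: (1, -7, 6)
  hex 12: (1, -6, 5)
  hex 13: (1, -5, 4)
  hex 14: (1, -4, 3)
  hex 15: (1, -3, 2)
  hex 16: (0, -2, 2)
  hex 17: (-1, -1, 2)
  hex 18: (-2, 0, 2)
  hex 19: (-3, 1, 2)
  hex 20: (-4, 2, 2)
  hex 21: (-5, 2, 3)
  hex 22: (-6, 2, 4)
  hex 23: (-7, 2, 5)
  hex 24: (-8, 2, 6)
  hex 25: (-9, 2, 7)
  hex 26: (-9, 1, 8)
  hex 27: (-9, 0, 9)
  hex 28: (-9, -1, 10)
  hex 29: (-9, -2, 11)
Sorted: 30 hexes.

Answer: -9 -3 12
-9 -2 11
-9 -1 10
-9 0 9
-9 1 8
-9 2 7
-8 -4 12
-8 2 6
-7 -5 12
-7 2 5
-6 -6 12
-6 2 4
-5 -7 12
-5 2 3
-4 -8 12
-4 2 2
-3 -8 11
-3 1 2
-2 -8 10
-2 0 2
-1 -8 9
-1 -1 2
0 -8 8
0 -2 2
1 -8 7
1 -7 6
1 -6 5
1 -5 4
1 -4 3
1 -3 2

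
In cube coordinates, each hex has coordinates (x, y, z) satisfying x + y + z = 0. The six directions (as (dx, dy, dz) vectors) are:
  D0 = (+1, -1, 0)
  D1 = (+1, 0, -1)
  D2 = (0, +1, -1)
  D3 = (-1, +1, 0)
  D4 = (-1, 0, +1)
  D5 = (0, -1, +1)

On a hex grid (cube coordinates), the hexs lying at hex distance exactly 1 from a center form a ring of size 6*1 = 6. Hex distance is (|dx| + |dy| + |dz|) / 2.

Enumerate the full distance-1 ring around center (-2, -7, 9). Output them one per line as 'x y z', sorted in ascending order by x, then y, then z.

Answer: -3 -7 10
-3 -6 9
-2 -8 10
-2 -6 8
-1 -8 9
-1 -7 8

Derivation:
Walk ring at distance 1 from (-2, -7, 9):
Start at center + D4*1 = (-3, -7, 10)
  hex 0: (-3, -7, 10)
  hex 1: (-2, -8, 10)
  hex 2: (-1, -8, 9)
  hex 3: (-1, -7, 8)
  hex 4: (-2, -6, 8)
  hex 5: (-3, -6, 9)
Sorted: 6 hexes.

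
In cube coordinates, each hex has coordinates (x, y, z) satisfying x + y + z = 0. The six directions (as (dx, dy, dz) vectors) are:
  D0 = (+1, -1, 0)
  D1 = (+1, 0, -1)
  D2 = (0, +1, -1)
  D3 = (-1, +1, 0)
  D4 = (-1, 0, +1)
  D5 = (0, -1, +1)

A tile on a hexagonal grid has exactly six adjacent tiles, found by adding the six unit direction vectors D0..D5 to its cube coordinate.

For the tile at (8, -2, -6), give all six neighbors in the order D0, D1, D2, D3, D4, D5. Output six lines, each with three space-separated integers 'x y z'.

Answer: 9 -3 -6
9 -2 -7
8 -1 -7
7 -1 -6
7 -2 -5
8 -3 -5

Derivation:
Center: (8, -2, -6). Add each direction:
  D0: (8, -2, -6) + (1, -1, 0) = (9, -3, -6)
  D1: (8, -2, -6) + (1, 0, -1) = (9, -2, -7)
  D2: (8, -2, -6) + (0, 1, -1) = (8, -1, -7)
  D3: (8, -2, -6) + (-1, 1, 0) = (7, -1, -6)
  D4: (8, -2, -6) + (-1, 0, 1) = (7, -2, -5)
  D5: (8, -2, -6) + (0, -1, 1) = (8, -3, -5)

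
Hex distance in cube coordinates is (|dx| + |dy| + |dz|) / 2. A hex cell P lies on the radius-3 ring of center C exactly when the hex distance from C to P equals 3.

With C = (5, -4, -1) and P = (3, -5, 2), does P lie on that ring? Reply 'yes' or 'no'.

|px - cx| = |3 - 5| = 2
|py - cy| = |-5 - (-4)| = 1
|pz - cz| = |2 - (-1)| = 3
distance = (2+1+3)/2 = 6/2 = 3
radius = 3; distance == radius -> yes

Answer: yes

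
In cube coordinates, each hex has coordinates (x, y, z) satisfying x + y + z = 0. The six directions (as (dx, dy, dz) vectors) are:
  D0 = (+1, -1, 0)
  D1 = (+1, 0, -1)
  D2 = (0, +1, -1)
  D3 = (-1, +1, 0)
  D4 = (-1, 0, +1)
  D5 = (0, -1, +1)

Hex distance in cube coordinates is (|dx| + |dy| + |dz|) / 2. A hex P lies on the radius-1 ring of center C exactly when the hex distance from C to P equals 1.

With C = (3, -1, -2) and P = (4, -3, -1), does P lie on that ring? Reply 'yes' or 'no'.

Answer: no

Derivation:
|px - cx| = |4 - 3| = 1
|py - cy| = |-3 - (-1)| = 2
|pz - cz| = |-1 - (-2)| = 1
distance = (1+2+1)/2 = 4/2 = 2
radius = 1; distance != radius -> no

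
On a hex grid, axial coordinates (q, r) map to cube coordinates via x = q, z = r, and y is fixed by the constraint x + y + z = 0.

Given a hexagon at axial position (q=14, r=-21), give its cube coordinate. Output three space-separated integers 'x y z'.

Answer: 14 7 -21

Derivation:
x = q = 14
z = r = -21
y = -x - z = -(14) - (-21) = 7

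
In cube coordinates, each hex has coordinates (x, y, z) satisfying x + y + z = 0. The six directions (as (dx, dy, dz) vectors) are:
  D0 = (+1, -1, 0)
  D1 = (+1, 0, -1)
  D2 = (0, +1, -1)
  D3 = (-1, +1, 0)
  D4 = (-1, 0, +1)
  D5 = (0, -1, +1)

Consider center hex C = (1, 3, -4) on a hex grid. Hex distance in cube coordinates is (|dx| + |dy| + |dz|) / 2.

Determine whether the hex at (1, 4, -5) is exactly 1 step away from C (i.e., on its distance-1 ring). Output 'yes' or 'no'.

Answer: yes

Derivation:
|px - cx| = |1 - 1| = 0
|py - cy| = |4 - 3| = 1
|pz - cz| = |-5 - (-4)| = 1
distance = (0+1+1)/2 = 2/2 = 1
radius = 1; distance == radius -> yes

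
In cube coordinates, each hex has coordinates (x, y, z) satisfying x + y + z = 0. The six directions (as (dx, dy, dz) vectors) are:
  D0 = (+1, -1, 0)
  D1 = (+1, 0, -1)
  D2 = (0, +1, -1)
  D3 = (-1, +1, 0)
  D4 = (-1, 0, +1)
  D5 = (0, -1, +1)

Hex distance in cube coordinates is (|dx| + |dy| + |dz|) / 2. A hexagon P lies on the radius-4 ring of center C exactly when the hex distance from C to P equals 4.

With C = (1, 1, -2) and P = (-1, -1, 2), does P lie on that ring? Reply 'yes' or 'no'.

Answer: yes

Derivation:
|px - cx| = |-1 - 1| = 2
|py - cy| = |-1 - 1| = 2
|pz - cz| = |2 - (-2)| = 4
distance = (2+2+4)/2 = 8/2 = 4
radius = 4; distance == radius -> yes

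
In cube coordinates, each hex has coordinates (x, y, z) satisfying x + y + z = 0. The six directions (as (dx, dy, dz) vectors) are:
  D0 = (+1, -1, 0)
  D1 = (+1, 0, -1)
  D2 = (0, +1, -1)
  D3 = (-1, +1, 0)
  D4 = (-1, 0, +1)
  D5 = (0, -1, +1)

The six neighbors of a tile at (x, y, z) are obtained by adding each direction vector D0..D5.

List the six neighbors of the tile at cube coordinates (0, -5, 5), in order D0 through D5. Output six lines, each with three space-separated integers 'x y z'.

Answer: 1 -6 5
1 -5 4
0 -4 4
-1 -4 5
-1 -5 6
0 -6 6

Derivation:
Center: (0, -5, 5). Add each direction:
  D0: (0, -5, 5) + (1, -1, 0) = (1, -6, 5)
  D1: (0, -5, 5) + (1, 0, -1) = (1, -5, 4)
  D2: (0, -5, 5) + (0, 1, -1) = (0, -4, 4)
  D3: (0, -5, 5) + (-1, 1, 0) = (-1, -4, 5)
  D4: (0, -5, 5) + (-1, 0, 1) = (-1, -5, 6)
  D5: (0, -5, 5) + (0, -1, 1) = (0, -6, 6)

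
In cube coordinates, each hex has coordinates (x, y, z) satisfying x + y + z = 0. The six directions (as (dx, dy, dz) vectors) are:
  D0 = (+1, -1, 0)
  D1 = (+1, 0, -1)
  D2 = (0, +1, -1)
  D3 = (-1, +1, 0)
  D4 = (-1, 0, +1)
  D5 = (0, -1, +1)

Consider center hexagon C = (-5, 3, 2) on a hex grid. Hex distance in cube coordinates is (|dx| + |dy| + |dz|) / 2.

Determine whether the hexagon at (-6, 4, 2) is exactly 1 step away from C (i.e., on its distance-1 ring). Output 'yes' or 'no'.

|px - cx| = |-6 - (-5)| = 1
|py - cy| = |4 - 3| = 1
|pz - cz| = |2 - 2| = 0
distance = (1+1+0)/2 = 2/2 = 1
radius = 1; distance == radius -> yes

Answer: yes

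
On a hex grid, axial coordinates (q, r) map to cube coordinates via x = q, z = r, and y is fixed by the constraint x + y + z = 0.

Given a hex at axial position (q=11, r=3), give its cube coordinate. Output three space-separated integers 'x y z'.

x = q = 11
z = r = 3
y = -x - z = -(11) - (3) = -14

Answer: 11 -14 3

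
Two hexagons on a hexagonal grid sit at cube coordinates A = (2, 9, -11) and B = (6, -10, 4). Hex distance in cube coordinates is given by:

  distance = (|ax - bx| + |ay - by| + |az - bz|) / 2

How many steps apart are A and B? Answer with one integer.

|ax - bx| = |2 - 6| = 4
|ay - by| = |9 - (-10)| = 19
|az - bz| = |-11 - 4| = 15
distance = (4 + 19 + 15) / 2 = 38 / 2 = 19

Answer: 19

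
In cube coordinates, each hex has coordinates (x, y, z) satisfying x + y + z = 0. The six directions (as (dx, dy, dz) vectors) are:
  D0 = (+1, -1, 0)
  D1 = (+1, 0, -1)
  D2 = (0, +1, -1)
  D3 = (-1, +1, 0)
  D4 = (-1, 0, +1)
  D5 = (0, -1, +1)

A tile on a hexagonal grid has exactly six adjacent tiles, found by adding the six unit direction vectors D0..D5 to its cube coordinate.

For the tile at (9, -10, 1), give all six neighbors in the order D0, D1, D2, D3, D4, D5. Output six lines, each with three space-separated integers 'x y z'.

Center: (9, -10, 1). Add each direction:
  D0: (9, -10, 1) + (1, -1, 0) = (10, -11, 1)
  D1: (9, -10, 1) + (1, 0, -1) = (10, -10, 0)
  D2: (9, -10, 1) + (0, 1, -1) = (9, -9, 0)
  D3: (9, -10, 1) + (-1, 1, 0) = (8, -9, 1)
  D4: (9, -10, 1) + (-1, 0, 1) = (8, -10, 2)
  D5: (9, -10, 1) + (0, -1, 1) = (9, -11, 2)

Answer: 10 -11 1
10 -10 0
9 -9 0
8 -9 1
8 -10 2
9 -11 2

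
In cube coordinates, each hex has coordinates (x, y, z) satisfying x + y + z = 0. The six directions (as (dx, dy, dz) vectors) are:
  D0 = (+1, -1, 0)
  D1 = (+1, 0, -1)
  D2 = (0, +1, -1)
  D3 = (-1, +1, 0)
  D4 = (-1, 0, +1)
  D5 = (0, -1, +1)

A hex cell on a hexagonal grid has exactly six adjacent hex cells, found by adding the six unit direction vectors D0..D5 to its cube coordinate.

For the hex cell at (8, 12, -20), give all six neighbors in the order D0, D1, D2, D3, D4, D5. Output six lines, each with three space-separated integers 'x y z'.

Center: (8, 12, -20). Add each direction:
  D0: (8, 12, -20) + (1, -1, 0) = (9, 11, -20)
  D1: (8, 12, -20) + (1, 0, -1) = (9, 12, -21)
  D2: (8, 12, -20) + (0, 1, -1) = (8, 13, -21)
  D3: (8, 12, -20) + (-1, 1, 0) = (7, 13, -20)
  D4: (8, 12, -20) + (-1, 0, 1) = (7, 12, -19)
  D5: (8, 12, -20) + (0, -1, 1) = (8, 11, -19)

Answer: 9 11 -20
9 12 -21
8 13 -21
7 13 -20
7 12 -19
8 11 -19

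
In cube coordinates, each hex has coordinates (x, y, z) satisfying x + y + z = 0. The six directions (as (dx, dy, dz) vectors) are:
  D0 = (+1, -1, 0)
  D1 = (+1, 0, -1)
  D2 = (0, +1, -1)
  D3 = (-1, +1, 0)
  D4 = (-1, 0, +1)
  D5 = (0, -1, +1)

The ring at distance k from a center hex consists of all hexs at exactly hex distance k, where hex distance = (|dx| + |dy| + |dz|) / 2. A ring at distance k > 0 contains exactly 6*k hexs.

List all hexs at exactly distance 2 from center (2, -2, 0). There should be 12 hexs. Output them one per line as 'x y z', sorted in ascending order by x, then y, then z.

Walk ring at distance 2 from (2, -2, 0):
Start at center + D4*2 = (0, -2, 2)
  hex 0: (0, -2, 2)
  hex 1: (1, -3, 2)
  hex 2: (2, -4, 2)
  hex 3: (3, -4, 1)
  hex 4: (4, -4, 0)
  hex 5: (4, -3, -1)
  hex 6: (4, -2, -2)
  hex 7: (3, -1, -2)
  hex 8: (2, 0, -2)
  hex 9: (1, 0, -1)
  hex 10: (0, 0, 0)
  hex 11: (0, -1, 1)
Sorted: 12 hexes.

Answer: 0 -2 2
0 -1 1
0 0 0
1 -3 2
1 0 -1
2 -4 2
2 0 -2
3 -4 1
3 -1 -2
4 -4 0
4 -3 -1
4 -2 -2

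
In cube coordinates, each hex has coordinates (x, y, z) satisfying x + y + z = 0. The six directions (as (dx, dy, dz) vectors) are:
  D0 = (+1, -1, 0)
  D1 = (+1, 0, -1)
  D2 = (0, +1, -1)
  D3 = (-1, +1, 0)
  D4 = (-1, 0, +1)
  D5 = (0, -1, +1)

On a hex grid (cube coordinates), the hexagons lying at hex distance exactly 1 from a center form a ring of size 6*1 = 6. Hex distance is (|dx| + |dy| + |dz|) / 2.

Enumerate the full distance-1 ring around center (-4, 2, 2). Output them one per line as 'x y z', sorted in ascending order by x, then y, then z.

Answer: -5 2 3
-5 3 2
-4 1 3
-4 3 1
-3 1 2
-3 2 1

Derivation:
Walk ring at distance 1 from (-4, 2, 2):
Start at center + D4*1 = (-5, 2, 3)
  hex 0: (-5, 2, 3)
  hex 1: (-4, 1, 3)
  hex 2: (-3, 1, 2)
  hex 3: (-3, 2, 1)
  hex 4: (-4, 3, 1)
  hex 5: (-5, 3, 2)
Sorted: 6 hexes.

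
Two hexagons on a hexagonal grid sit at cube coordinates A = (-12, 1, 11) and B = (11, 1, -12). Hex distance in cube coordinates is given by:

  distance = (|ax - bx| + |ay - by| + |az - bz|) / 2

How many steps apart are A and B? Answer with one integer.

Answer: 23

Derivation:
|ax - bx| = |-12 - 11| = 23
|ay - by| = |1 - 1| = 0
|az - bz| = |11 - (-12)| = 23
distance = (23 + 0 + 23) / 2 = 46 / 2 = 23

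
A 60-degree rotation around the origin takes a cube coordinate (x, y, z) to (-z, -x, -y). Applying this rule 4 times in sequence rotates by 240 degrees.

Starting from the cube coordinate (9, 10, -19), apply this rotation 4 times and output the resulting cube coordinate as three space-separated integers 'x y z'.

Start: (9, 10, -19)
Step 1: (9, 10, -19) -> (-(-19), -(9), -(10)) = (19, -9, -10)
Step 2: (19, -9, -10) -> (-(-10), -(19), -(-9)) = (10, -19, 9)
Step 3: (10, -19, 9) -> (-(9), -(10), -(-19)) = (-9, -10, 19)
Step 4: (-9, -10, 19) -> (-(19), -(-9), -(-10)) = (-19, 9, 10)

Answer: -19 9 10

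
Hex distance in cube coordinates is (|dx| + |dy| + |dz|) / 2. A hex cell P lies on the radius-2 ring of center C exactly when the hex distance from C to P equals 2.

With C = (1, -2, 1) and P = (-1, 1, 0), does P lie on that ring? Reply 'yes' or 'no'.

Answer: no

Derivation:
|px - cx| = |-1 - 1| = 2
|py - cy| = |1 - (-2)| = 3
|pz - cz| = |0 - 1| = 1
distance = (2+3+1)/2 = 6/2 = 3
radius = 2; distance != radius -> no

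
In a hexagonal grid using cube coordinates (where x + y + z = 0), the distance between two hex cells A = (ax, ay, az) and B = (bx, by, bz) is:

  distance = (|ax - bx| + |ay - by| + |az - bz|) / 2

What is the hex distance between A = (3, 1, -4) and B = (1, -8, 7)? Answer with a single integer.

|ax - bx| = |3 - 1| = 2
|ay - by| = |1 - (-8)| = 9
|az - bz| = |-4 - 7| = 11
distance = (2 + 9 + 11) / 2 = 22 / 2 = 11

Answer: 11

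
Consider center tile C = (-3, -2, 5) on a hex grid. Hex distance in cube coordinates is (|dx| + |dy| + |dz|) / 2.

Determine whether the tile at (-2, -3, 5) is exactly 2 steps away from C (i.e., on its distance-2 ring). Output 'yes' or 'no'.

Answer: no

Derivation:
|px - cx| = |-2 - (-3)| = 1
|py - cy| = |-3 - (-2)| = 1
|pz - cz| = |5 - 5| = 0
distance = (1+1+0)/2 = 2/2 = 1
radius = 2; distance != radius -> no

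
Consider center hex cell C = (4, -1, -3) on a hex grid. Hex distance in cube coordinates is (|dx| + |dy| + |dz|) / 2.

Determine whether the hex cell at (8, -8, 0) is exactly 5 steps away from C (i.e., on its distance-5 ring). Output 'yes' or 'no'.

|px - cx| = |8 - 4| = 4
|py - cy| = |-8 - (-1)| = 7
|pz - cz| = |0 - (-3)| = 3
distance = (4+7+3)/2 = 14/2 = 7
radius = 5; distance != radius -> no

Answer: no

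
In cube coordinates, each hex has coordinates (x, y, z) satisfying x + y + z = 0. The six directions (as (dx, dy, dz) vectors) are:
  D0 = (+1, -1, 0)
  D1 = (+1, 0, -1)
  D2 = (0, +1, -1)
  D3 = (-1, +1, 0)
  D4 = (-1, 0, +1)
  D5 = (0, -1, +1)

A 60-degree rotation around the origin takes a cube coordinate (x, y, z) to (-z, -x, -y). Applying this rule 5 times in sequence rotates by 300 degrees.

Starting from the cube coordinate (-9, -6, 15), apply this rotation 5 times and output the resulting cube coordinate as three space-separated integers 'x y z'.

Start: (-9, -6, 15)
Step 1: (-9, -6, 15) -> (-(15), -(-9), -(-6)) = (-15, 9, 6)
Step 2: (-15, 9, 6) -> (-(6), -(-15), -(9)) = (-6, 15, -9)
Step 3: (-6, 15, -9) -> (-(-9), -(-6), -(15)) = (9, 6, -15)
Step 4: (9, 6, -15) -> (-(-15), -(9), -(6)) = (15, -9, -6)
Step 5: (15, -9, -6) -> (-(-6), -(15), -(-9)) = (6, -15, 9)

Answer: 6 -15 9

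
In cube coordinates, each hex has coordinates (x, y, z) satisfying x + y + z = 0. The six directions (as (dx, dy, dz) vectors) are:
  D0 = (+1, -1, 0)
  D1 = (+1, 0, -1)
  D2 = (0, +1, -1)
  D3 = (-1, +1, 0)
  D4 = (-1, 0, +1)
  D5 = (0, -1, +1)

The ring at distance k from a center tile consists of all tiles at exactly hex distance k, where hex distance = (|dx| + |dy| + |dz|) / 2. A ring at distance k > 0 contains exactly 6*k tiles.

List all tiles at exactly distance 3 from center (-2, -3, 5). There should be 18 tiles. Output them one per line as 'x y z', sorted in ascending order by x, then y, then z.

Walk ring at distance 3 from (-2, -3, 5):
Start at center + D4*3 = (-5, -3, 8)
  hex 0: (-5, -3, 8)
  hex 1: (-4, -4, 8)
  hex 2: (-3, -5, 8)
  hex 3: (-2, -6, 8)
  hex 4: (-1, -6, 7)
  hex 5: (0, -6, 6)
  hex 6: (1, -6, 5)
  hex 7: (1, -5, 4)
  hex 8: (1, -4, 3)
  hex 9: (1, -3, 2)
  hex 10: (0, -2, 2)
  hex 11: (-1, -1, 2)
  hex 12: (-2, 0, 2)
  hex 13: (-3, 0, 3)
  hex 14: (-4, 0, 4)
  hex 15: (-5, 0, 5)
  hex 16: (-5, -1, 6)
  hex 17: (-5, -2, 7)
Sorted: 18 hexes.

Answer: -5 -3 8
-5 -2 7
-5 -1 6
-5 0 5
-4 -4 8
-4 0 4
-3 -5 8
-3 0 3
-2 -6 8
-2 0 2
-1 -6 7
-1 -1 2
0 -6 6
0 -2 2
1 -6 5
1 -5 4
1 -4 3
1 -3 2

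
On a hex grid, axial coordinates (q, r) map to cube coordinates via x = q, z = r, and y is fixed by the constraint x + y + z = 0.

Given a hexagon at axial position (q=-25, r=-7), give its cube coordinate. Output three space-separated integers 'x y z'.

Answer: -25 32 -7

Derivation:
x = q = -25
z = r = -7
y = -x - z = -(-25) - (-7) = 32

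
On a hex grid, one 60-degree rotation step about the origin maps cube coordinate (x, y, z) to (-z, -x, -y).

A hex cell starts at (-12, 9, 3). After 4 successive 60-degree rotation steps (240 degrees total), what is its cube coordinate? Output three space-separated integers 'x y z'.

Answer: 3 -12 9

Derivation:
Start: (-12, 9, 3)
Step 1: (-12, 9, 3) -> (-(3), -(-12), -(9)) = (-3, 12, -9)
Step 2: (-3, 12, -9) -> (-(-9), -(-3), -(12)) = (9, 3, -12)
Step 3: (9, 3, -12) -> (-(-12), -(9), -(3)) = (12, -9, -3)
Step 4: (12, -9, -3) -> (-(-3), -(12), -(-9)) = (3, -12, 9)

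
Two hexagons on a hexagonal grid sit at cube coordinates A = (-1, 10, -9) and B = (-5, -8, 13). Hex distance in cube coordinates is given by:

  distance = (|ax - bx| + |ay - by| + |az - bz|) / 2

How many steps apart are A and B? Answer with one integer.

|ax - bx| = |-1 - (-5)| = 4
|ay - by| = |10 - (-8)| = 18
|az - bz| = |-9 - 13| = 22
distance = (4 + 18 + 22) / 2 = 44 / 2 = 22

Answer: 22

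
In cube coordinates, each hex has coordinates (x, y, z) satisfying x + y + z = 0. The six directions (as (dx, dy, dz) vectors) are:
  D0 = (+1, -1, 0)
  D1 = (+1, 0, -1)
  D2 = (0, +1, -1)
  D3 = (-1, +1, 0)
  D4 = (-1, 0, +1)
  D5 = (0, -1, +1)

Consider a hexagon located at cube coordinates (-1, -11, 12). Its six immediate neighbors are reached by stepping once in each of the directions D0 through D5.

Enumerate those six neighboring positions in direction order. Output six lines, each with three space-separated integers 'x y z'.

Center: (-1, -11, 12). Add each direction:
  D0: (-1, -11, 12) + (1, -1, 0) = (0, -12, 12)
  D1: (-1, -11, 12) + (1, 0, -1) = (0, -11, 11)
  D2: (-1, -11, 12) + (0, 1, -1) = (-1, -10, 11)
  D3: (-1, -11, 12) + (-1, 1, 0) = (-2, -10, 12)
  D4: (-1, -11, 12) + (-1, 0, 1) = (-2, -11, 13)
  D5: (-1, -11, 12) + (0, -1, 1) = (-1, -12, 13)

Answer: 0 -12 12
0 -11 11
-1 -10 11
-2 -10 12
-2 -11 13
-1 -12 13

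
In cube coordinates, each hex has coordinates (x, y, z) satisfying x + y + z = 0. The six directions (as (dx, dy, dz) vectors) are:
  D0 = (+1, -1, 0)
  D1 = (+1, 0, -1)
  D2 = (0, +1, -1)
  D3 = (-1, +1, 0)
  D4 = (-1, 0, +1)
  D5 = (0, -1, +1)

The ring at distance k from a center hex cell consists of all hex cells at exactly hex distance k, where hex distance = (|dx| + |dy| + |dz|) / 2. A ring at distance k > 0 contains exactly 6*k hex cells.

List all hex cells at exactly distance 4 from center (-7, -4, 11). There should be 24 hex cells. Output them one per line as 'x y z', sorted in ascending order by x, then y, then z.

Walk ring at distance 4 from (-7, -4, 11):
Start at center + D4*4 = (-11, -4, 15)
  hex 0: (-11, -4, 15)
  hex 1: (-10, -5, 15)
  hex 2: (-9, -6, 15)
  hex 3: (-8, -7, 15)
  hex 4: (-7, -8, 15)
  hex 5: (-6, -8, 14)
  hex 6: (-5, -8, 13)
  hex 7: (-4, -8, 12)
  hex 8: (-3, -8, 11)
  hex 9: (-3, -7, 10)
  hex 10: (-3, -6, 9)
  hex 11: (-3, -5, 8)
  hex 12: (-3, -4, 7)
  hex 13: (-4, -3, 7)
  hex 14: (-5, -2, 7)
  hex 15: (-6, -1, 7)
  hex 16: (-7, 0, 7)
  hex 17: (-8, 0, 8)
  hex 18: (-9, 0, 9)
  hex 19: (-10, 0, 10)
  hex 20: (-11, 0, 11)
  hex 21: (-11, -1, 12)
  hex 22: (-11, -2, 13)
  hex 23: (-11, -3, 14)
Sorted: 24 hexes.

Answer: -11 -4 15
-11 -3 14
-11 -2 13
-11 -1 12
-11 0 11
-10 -5 15
-10 0 10
-9 -6 15
-9 0 9
-8 -7 15
-8 0 8
-7 -8 15
-7 0 7
-6 -8 14
-6 -1 7
-5 -8 13
-5 -2 7
-4 -8 12
-4 -3 7
-3 -8 11
-3 -7 10
-3 -6 9
-3 -5 8
-3 -4 7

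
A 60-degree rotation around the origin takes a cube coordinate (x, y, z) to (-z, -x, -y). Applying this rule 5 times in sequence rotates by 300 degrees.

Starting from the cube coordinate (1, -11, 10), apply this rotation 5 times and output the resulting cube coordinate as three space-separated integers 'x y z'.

Start: (1, -11, 10)
Step 1: (1, -11, 10) -> (-(10), -(1), -(-11)) = (-10, -1, 11)
Step 2: (-10, -1, 11) -> (-(11), -(-10), -(-1)) = (-11, 10, 1)
Step 3: (-11, 10, 1) -> (-(1), -(-11), -(10)) = (-1, 11, -10)
Step 4: (-1, 11, -10) -> (-(-10), -(-1), -(11)) = (10, 1, -11)
Step 5: (10, 1, -11) -> (-(-11), -(10), -(1)) = (11, -10, -1)

Answer: 11 -10 -1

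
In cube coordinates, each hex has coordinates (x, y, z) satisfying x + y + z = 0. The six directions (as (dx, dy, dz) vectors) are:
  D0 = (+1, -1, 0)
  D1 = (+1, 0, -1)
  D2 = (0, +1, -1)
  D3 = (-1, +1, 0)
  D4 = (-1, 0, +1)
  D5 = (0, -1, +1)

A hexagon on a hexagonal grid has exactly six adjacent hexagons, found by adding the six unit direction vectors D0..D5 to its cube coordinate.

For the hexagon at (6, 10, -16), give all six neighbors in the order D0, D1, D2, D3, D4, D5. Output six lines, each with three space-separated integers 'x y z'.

Center: (6, 10, -16). Add each direction:
  D0: (6, 10, -16) + (1, -1, 0) = (7, 9, -16)
  D1: (6, 10, -16) + (1, 0, -1) = (7, 10, -17)
  D2: (6, 10, -16) + (0, 1, -1) = (6, 11, -17)
  D3: (6, 10, -16) + (-1, 1, 0) = (5, 11, -16)
  D4: (6, 10, -16) + (-1, 0, 1) = (5, 10, -15)
  D5: (6, 10, -16) + (0, -1, 1) = (6, 9, -15)

Answer: 7 9 -16
7 10 -17
6 11 -17
5 11 -16
5 10 -15
6 9 -15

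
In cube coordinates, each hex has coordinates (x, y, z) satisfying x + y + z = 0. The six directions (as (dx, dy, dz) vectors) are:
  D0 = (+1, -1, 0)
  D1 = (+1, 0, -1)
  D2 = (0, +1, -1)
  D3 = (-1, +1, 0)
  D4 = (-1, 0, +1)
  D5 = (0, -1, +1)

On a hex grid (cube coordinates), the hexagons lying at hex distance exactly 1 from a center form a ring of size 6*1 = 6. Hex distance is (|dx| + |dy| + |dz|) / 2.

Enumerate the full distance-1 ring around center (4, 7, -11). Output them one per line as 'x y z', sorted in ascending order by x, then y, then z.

Walk ring at distance 1 from (4, 7, -11):
Start at center + D4*1 = (3, 7, -10)
  hex 0: (3, 7, -10)
  hex 1: (4, 6, -10)
  hex 2: (5, 6, -11)
  hex 3: (5, 7, -12)
  hex 4: (4, 8, -12)
  hex 5: (3, 8, -11)
Sorted: 6 hexes.

Answer: 3 7 -10
3 8 -11
4 6 -10
4 8 -12
5 6 -11
5 7 -12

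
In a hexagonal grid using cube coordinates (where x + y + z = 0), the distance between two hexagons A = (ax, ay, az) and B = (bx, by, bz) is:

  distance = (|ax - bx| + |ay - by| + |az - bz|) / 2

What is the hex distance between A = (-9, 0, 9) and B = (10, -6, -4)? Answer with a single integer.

|ax - bx| = |-9 - 10| = 19
|ay - by| = |0 - (-6)| = 6
|az - bz| = |9 - (-4)| = 13
distance = (19 + 6 + 13) / 2 = 38 / 2 = 19

Answer: 19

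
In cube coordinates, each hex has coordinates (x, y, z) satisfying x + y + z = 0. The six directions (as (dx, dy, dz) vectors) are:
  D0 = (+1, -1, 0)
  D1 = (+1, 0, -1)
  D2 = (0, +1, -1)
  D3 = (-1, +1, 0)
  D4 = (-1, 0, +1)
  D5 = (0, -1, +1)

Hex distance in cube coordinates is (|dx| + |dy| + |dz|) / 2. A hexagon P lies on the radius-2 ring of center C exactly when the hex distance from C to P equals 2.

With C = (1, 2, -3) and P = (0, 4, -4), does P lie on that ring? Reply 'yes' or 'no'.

Answer: yes

Derivation:
|px - cx| = |0 - 1| = 1
|py - cy| = |4 - 2| = 2
|pz - cz| = |-4 - (-3)| = 1
distance = (1+2+1)/2 = 4/2 = 2
radius = 2; distance == radius -> yes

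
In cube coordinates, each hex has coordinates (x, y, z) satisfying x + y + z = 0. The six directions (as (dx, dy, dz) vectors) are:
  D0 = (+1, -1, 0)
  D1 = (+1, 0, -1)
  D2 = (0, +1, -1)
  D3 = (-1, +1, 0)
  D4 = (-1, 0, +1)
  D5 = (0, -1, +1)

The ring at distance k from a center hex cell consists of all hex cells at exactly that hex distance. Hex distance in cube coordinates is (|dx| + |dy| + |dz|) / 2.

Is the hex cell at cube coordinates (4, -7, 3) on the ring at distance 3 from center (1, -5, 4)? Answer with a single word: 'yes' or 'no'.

|px - cx| = |4 - 1| = 3
|py - cy| = |-7 - (-5)| = 2
|pz - cz| = |3 - 4| = 1
distance = (3+2+1)/2 = 6/2 = 3
radius = 3; distance == radius -> yes

Answer: yes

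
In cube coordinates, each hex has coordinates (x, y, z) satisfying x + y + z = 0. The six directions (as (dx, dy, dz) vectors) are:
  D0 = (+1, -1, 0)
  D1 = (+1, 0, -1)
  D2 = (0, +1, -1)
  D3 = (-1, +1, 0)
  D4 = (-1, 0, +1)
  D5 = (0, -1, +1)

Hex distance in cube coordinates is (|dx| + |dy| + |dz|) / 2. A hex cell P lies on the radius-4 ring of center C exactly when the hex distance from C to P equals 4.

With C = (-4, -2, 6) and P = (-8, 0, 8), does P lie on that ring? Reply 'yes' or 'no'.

Answer: yes

Derivation:
|px - cx| = |-8 - (-4)| = 4
|py - cy| = |0 - (-2)| = 2
|pz - cz| = |8 - 6| = 2
distance = (4+2+2)/2 = 8/2 = 4
radius = 4; distance == radius -> yes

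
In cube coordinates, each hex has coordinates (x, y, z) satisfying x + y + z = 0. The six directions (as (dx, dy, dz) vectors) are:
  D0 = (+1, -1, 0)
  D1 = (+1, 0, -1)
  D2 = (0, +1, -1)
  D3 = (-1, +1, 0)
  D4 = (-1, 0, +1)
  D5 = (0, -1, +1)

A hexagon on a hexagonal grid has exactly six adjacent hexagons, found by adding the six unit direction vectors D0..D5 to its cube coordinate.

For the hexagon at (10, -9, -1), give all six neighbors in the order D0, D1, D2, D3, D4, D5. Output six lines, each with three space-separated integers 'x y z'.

Answer: 11 -10 -1
11 -9 -2
10 -8 -2
9 -8 -1
9 -9 0
10 -10 0

Derivation:
Center: (10, -9, -1). Add each direction:
  D0: (10, -9, -1) + (1, -1, 0) = (11, -10, -1)
  D1: (10, -9, -1) + (1, 0, -1) = (11, -9, -2)
  D2: (10, -9, -1) + (0, 1, -1) = (10, -8, -2)
  D3: (10, -9, -1) + (-1, 1, 0) = (9, -8, -1)
  D4: (10, -9, -1) + (-1, 0, 1) = (9, -9, 0)
  D5: (10, -9, -1) + (0, -1, 1) = (10, -10, 0)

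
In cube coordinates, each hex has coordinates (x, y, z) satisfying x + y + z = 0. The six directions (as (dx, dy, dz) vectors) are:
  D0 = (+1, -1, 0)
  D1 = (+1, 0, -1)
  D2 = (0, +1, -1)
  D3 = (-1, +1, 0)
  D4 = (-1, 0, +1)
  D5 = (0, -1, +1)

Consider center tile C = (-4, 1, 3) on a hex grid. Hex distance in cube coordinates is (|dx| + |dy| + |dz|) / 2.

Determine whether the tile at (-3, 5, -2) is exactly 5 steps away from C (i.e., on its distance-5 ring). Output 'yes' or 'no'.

Answer: yes

Derivation:
|px - cx| = |-3 - (-4)| = 1
|py - cy| = |5 - 1| = 4
|pz - cz| = |-2 - 3| = 5
distance = (1+4+5)/2 = 10/2 = 5
radius = 5; distance == radius -> yes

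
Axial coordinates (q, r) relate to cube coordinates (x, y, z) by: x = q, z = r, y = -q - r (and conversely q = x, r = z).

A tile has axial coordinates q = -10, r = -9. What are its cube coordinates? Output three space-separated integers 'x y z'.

Answer: -10 19 -9

Derivation:
x = q = -10
z = r = -9
y = -x - z = -(-10) - (-9) = 19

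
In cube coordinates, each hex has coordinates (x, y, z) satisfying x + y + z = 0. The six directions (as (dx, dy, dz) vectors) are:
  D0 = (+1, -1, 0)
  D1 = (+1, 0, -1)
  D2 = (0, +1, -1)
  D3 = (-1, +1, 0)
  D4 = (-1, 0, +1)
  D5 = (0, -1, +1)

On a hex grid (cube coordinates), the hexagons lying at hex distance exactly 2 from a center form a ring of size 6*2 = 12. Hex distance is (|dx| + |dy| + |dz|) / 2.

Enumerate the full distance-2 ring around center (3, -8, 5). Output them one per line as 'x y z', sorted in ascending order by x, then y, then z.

Answer: 1 -8 7
1 -7 6
1 -6 5
2 -9 7
2 -6 4
3 -10 7
3 -6 3
4 -10 6
4 -7 3
5 -10 5
5 -9 4
5 -8 3

Derivation:
Walk ring at distance 2 from (3, -8, 5):
Start at center + D4*2 = (1, -8, 7)
  hex 0: (1, -8, 7)
  hex 1: (2, -9, 7)
  hex 2: (3, -10, 7)
  hex 3: (4, -10, 6)
  hex 4: (5, -10, 5)
  hex 5: (5, -9, 4)
  hex 6: (5, -8, 3)
  hex 7: (4, -7, 3)
  hex 8: (3, -6, 3)
  hex 9: (2, -6, 4)
  hex 10: (1, -6, 5)
  hex 11: (1, -7, 6)
Sorted: 12 hexes.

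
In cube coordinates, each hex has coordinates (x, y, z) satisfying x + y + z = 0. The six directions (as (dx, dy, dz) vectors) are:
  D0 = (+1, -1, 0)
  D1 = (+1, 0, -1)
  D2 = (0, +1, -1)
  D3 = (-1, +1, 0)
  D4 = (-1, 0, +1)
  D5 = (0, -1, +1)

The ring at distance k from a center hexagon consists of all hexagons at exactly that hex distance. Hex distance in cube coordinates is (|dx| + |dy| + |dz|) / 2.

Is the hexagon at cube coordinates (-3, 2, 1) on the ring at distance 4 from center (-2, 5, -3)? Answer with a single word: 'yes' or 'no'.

Answer: yes

Derivation:
|px - cx| = |-3 - (-2)| = 1
|py - cy| = |2 - 5| = 3
|pz - cz| = |1 - (-3)| = 4
distance = (1+3+4)/2 = 8/2 = 4
radius = 4; distance == radius -> yes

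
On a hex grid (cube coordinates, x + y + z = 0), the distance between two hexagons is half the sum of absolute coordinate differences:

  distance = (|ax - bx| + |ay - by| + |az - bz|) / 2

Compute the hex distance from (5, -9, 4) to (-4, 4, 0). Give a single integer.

|ax - bx| = |5 - (-4)| = 9
|ay - by| = |-9 - 4| = 13
|az - bz| = |4 - 0| = 4
distance = (9 + 13 + 4) / 2 = 26 / 2 = 13

Answer: 13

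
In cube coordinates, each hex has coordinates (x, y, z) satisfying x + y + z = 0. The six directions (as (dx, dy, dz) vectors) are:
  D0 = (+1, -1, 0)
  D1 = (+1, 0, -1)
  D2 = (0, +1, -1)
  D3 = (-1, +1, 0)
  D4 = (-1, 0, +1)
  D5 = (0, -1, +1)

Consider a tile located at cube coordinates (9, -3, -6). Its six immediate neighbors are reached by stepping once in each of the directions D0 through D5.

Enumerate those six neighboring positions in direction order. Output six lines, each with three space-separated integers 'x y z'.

Answer: 10 -4 -6
10 -3 -7
9 -2 -7
8 -2 -6
8 -3 -5
9 -4 -5

Derivation:
Center: (9, -3, -6). Add each direction:
  D0: (9, -3, -6) + (1, -1, 0) = (10, -4, -6)
  D1: (9, -3, -6) + (1, 0, -1) = (10, -3, -7)
  D2: (9, -3, -6) + (0, 1, -1) = (9, -2, -7)
  D3: (9, -3, -6) + (-1, 1, 0) = (8, -2, -6)
  D4: (9, -3, -6) + (-1, 0, 1) = (8, -3, -5)
  D5: (9, -3, -6) + (0, -1, 1) = (9, -4, -5)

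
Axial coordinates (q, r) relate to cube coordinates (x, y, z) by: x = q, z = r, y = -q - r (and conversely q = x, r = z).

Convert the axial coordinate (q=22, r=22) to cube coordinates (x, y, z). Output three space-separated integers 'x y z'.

Answer: 22 -44 22

Derivation:
x = q = 22
z = r = 22
y = -x - z = -(22) - (22) = -44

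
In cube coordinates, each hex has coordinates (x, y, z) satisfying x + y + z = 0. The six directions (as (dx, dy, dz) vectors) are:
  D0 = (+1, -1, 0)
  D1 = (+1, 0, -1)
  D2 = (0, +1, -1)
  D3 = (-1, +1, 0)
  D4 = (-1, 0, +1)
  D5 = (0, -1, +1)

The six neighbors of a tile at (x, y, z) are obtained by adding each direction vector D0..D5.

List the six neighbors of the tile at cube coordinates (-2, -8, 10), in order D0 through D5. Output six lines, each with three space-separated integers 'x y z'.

Center: (-2, -8, 10). Add each direction:
  D0: (-2, -8, 10) + (1, -1, 0) = (-1, -9, 10)
  D1: (-2, -8, 10) + (1, 0, -1) = (-1, -8, 9)
  D2: (-2, -8, 10) + (0, 1, -1) = (-2, -7, 9)
  D3: (-2, -8, 10) + (-1, 1, 0) = (-3, -7, 10)
  D4: (-2, -8, 10) + (-1, 0, 1) = (-3, -8, 11)
  D5: (-2, -8, 10) + (0, -1, 1) = (-2, -9, 11)

Answer: -1 -9 10
-1 -8 9
-2 -7 9
-3 -7 10
-3 -8 11
-2 -9 11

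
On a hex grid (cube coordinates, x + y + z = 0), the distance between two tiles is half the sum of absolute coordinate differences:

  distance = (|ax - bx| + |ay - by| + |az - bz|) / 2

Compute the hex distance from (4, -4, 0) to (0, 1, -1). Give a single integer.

|ax - bx| = |4 - 0| = 4
|ay - by| = |-4 - 1| = 5
|az - bz| = |0 - (-1)| = 1
distance = (4 + 5 + 1) / 2 = 10 / 2 = 5

Answer: 5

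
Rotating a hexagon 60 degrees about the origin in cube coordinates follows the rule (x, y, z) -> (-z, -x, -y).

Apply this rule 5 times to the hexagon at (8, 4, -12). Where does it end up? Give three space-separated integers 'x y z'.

Answer: -4 12 -8

Derivation:
Start: (8, 4, -12)
Step 1: (8, 4, -12) -> (-(-12), -(8), -(4)) = (12, -8, -4)
Step 2: (12, -8, -4) -> (-(-4), -(12), -(-8)) = (4, -12, 8)
Step 3: (4, -12, 8) -> (-(8), -(4), -(-12)) = (-8, -4, 12)
Step 4: (-8, -4, 12) -> (-(12), -(-8), -(-4)) = (-12, 8, 4)
Step 5: (-12, 8, 4) -> (-(4), -(-12), -(8)) = (-4, 12, -8)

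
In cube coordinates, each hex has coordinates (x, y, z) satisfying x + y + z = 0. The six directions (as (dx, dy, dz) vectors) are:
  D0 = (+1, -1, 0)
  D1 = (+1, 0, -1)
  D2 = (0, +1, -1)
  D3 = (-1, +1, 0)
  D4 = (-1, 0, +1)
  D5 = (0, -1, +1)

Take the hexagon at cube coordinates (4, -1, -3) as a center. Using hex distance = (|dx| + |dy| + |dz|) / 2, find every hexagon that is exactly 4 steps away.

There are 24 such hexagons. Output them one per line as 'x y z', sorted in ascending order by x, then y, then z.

Answer: 0 -1 1
0 0 0
0 1 -1
0 2 -2
0 3 -3
1 -2 1
1 3 -4
2 -3 1
2 3 -5
3 -4 1
3 3 -6
4 -5 1
4 3 -7
5 -5 0
5 2 -7
6 -5 -1
6 1 -7
7 -5 -2
7 0 -7
8 -5 -3
8 -4 -4
8 -3 -5
8 -2 -6
8 -1 -7

Derivation:
Walk ring at distance 4 from (4, -1, -3):
Start at center + D4*4 = (0, -1, 1)
  hex 0: (0, -1, 1)
  hex 1: (1, -2, 1)
  hex 2: (2, -3, 1)
  hex 3: (3, -4, 1)
  hex 4: (4, -5, 1)
  hex 5: (5, -5, 0)
  hex 6: (6, -5, -1)
  hex 7: (7, -5, -2)
  hex 8: (8, -5, -3)
  hex 9: (8, -4, -4)
  hex 10: (8, -3, -5)
  hex 11: (8, -2, -6)
  hex 12: (8, -1, -7)
  hex 13: (7, 0, -7)
  hex 14: (6, 1, -7)
  hex 15: (5, 2, -7)
  hex 16: (4, 3, -7)
  hex 17: (3, 3, -6)
  hex 18: (2, 3, -5)
  hex 19: (1, 3, -4)
  hex 20: (0, 3, -3)
  hex 21: (0, 2, -2)
  hex 22: (0, 1, -1)
  hex 23: (0, 0, 0)
Sorted: 24 hexes.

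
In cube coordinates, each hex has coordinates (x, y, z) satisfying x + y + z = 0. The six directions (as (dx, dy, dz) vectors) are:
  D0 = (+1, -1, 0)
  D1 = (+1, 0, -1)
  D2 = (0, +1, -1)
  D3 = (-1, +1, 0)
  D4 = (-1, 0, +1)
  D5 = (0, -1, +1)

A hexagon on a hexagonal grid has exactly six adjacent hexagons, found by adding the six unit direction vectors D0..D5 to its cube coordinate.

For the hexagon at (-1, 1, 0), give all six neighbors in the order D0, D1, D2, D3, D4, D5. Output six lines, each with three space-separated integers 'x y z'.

Answer: 0 0 0
0 1 -1
-1 2 -1
-2 2 0
-2 1 1
-1 0 1

Derivation:
Center: (-1, 1, 0). Add each direction:
  D0: (-1, 1, 0) + (1, -1, 0) = (0, 0, 0)
  D1: (-1, 1, 0) + (1, 0, -1) = (0, 1, -1)
  D2: (-1, 1, 0) + (0, 1, -1) = (-1, 2, -1)
  D3: (-1, 1, 0) + (-1, 1, 0) = (-2, 2, 0)
  D4: (-1, 1, 0) + (-1, 0, 1) = (-2, 1, 1)
  D5: (-1, 1, 0) + (0, -1, 1) = (-1, 0, 1)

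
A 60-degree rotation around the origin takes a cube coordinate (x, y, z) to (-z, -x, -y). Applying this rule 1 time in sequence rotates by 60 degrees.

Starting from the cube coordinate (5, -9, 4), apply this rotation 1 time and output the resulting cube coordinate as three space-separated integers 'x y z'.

Start: (5, -9, 4)
Step 1: (5, -9, 4) -> (-(4), -(5), -(-9)) = (-4, -5, 9)

Answer: -4 -5 9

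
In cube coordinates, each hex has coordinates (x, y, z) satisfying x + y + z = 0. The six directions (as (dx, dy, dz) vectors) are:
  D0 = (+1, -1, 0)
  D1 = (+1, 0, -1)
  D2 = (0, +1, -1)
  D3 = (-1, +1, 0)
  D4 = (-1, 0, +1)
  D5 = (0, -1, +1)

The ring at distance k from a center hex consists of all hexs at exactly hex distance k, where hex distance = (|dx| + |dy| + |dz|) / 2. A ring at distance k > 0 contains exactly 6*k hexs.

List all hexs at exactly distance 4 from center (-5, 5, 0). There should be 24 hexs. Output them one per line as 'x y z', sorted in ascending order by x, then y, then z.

Answer: -9 5 4
-9 6 3
-9 7 2
-9 8 1
-9 9 0
-8 4 4
-8 9 -1
-7 3 4
-7 9 -2
-6 2 4
-6 9 -3
-5 1 4
-5 9 -4
-4 1 3
-4 8 -4
-3 1 2
-3 7 -4
-2 1 1
-2 6 -4
-1 1 0
-1 2 -1
-1 3 -2
-1 4 -3
-1 5 -4

Derivation:
Walk ring at distance 4 from (-5, 5, 0):
Start at center + D4*4 = (-9, 5, 4)
  hex 0: (-9, 5, 4)
  hex 1: (-8, 4, 4)
  hex 2: (-7, 3, 4)
  hex 3: (-6, 2, 4)
  hex 4: (-5, 1, 4)
  hex 5: (-4, 1, 3)
  hex 6: (-3, 1, 2)
  hex 7: (-2, 1, 1)
  hex 8: (-1, 1, 0)
  hex 9: (-1, 2, -1)
  hex 10: (-1, 3, -2)
  hex 11: (-1, 4, -3)
  hex 12: (-1, 5, -4)
  hex 13: (-2, 6, -4)
  hex 14: (-3, 7, -4)
  hex 15: (-4, 8, -4)
  hex 16: (-5, 9, -4)
  hex 17: (-6, 9, -3)
  hex 18: (-7, 9, -2)
  hex 19: (-8, 9, -1)
  hex 20: (-9, 9, 0)
  hex 21: (-9, 8, 1)
  hex 22: (-9, 7, 2)
  hex 23: (-9, 6, 3)
Sorted: 24 hexes.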